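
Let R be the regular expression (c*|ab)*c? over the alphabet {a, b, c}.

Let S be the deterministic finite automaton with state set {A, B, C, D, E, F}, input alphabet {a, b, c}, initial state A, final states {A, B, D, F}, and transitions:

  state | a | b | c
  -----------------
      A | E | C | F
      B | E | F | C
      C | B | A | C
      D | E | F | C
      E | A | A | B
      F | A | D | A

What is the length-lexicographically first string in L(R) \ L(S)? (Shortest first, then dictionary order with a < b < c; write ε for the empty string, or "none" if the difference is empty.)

The string cab is accepted by R but not by S.
No shorter string lies in the difference, and cab is the lexicographically first length-3 string in L(R) \ L(S).

cab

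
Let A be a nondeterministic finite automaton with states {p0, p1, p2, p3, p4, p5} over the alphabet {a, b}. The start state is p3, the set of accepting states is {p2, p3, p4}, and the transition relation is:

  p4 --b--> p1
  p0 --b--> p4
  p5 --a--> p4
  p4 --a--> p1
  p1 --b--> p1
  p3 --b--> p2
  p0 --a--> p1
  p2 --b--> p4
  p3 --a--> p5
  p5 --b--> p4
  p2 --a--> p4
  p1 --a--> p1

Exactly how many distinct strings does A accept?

The useful subgraph on states {p2, p3, p4, p5} is acyclic, so L(A) is finite; the longest accepting path visits 3 useful states, giving maximum string length 2.
Counting accepting paths from p3 by length: 1 of length 0, 1 of length 1, 4 of length 2. Total 6.

6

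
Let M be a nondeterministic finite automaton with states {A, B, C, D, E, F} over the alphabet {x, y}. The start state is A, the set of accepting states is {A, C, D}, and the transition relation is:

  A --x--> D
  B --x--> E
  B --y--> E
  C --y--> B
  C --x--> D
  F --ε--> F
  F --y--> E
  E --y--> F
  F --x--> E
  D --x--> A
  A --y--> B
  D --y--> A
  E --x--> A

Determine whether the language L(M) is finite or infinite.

infinite

State A is reachable from the start and can reach an accepting state, and it lies on the cycle A → B → E → A.
Traversing that cycle any number of times yields accepted strings of unbounded length, so the language is infinite.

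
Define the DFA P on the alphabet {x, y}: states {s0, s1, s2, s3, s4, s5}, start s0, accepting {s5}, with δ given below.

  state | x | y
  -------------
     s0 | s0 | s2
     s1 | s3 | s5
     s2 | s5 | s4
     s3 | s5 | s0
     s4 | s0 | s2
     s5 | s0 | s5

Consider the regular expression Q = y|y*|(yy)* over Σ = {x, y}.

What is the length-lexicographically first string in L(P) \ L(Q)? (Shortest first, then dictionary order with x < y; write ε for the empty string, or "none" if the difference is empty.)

yx

The string yx is accepted by P but not by Q.
No shorter string lies in the difference, and yx is the lexicographically first length-2 string in L(P) \ L(Q).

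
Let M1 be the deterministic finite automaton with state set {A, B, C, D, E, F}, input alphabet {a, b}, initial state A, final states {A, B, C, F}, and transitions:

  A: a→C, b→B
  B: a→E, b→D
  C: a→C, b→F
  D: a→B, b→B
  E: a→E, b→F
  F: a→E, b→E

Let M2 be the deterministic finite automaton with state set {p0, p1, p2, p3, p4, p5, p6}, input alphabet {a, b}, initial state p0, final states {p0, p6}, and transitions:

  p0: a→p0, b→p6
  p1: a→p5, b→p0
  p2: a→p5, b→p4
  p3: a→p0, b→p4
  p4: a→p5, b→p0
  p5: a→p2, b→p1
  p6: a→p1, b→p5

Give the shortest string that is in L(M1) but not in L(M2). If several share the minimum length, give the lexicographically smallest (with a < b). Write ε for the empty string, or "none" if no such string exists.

bba

The string bba is accepted by M1 but not by M2.
No shorter string lies in the difference, and bba is the lexicographically first length-3 string in L(M1) \ L(M2).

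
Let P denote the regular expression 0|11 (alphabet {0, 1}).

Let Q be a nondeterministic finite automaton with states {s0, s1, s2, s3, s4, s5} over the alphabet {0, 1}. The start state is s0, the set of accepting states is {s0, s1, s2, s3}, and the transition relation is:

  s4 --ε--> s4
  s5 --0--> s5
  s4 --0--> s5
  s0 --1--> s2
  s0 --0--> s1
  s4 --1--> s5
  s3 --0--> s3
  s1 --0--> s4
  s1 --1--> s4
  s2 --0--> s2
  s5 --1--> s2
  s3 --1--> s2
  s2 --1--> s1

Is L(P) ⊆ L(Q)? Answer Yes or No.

Yes

Converting the expression P to a DFA (subset construction, then merging equivalent states) gives the minimal DFA with states {p0, p1, p2, p3}, start state p0, accepting states {p1} and transitions p0: 0→p1, 1→p2; p1: 0→p3, 1→p3; p2: 0→p3, 1→p1; p3: 0→p3, 1→p3.
Exploring the product automaton P × Q from the start pair (p0, s0), following both machines on each input symbol, reaches 7 state pairs: (p0, s0), (p1, s1), (p2, s2), (p3, s4), (p3, s2), (p3, s5), (p3, s1).
P accepts in {p1} and Q accepts in {s0, s1, s2, s3}. The reachable pairs whose P-component is accepting are (p1, s1); in each of them the Q-component is accepting too, so the product for L(P) \ L(Q) (P-component accepting, Q-component rejecting) has no reachable accepting pair and the difference is empty.
Hence every string in L(P) is also in L(Q).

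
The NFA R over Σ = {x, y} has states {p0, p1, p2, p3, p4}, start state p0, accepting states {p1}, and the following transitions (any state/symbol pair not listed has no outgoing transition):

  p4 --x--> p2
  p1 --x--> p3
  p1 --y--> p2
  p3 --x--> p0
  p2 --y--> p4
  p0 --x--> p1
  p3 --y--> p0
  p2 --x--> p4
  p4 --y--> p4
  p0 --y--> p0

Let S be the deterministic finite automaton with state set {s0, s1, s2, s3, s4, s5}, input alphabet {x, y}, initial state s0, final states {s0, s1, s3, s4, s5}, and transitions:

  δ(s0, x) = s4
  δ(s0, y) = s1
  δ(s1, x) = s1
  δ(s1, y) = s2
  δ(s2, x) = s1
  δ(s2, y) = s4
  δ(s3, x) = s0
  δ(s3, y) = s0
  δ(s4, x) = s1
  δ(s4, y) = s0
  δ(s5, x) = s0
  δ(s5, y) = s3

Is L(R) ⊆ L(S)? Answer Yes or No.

Exploring the product automaton R × S from the start pair (p0, s0), following both machines on each input symbol, reaches 15 state pairs: (p0, s0), (p1, s4), (p0, s1), (p3, s1), (p2, s0), (p1, s1), (p0, s2), (p4, s4), (p4, s1), (p2, s2), (p0, s4), (p2, s1), (p4, s0), (p4, s2), (p2, s4).
R accepts in {p1} and S accepts in {s0, s1, s3, s4, s5}. The reachable pairs whose R-component is accepting are (p1, s4), (p1, s1); in each of them the S-component is accepting too, so the product for L(R) \ L(S) (R-component accepting, S-component rejecting) has no reachable accepting pair and the difference is empty.
Hence every string in L(R) is also in L(S).

Yes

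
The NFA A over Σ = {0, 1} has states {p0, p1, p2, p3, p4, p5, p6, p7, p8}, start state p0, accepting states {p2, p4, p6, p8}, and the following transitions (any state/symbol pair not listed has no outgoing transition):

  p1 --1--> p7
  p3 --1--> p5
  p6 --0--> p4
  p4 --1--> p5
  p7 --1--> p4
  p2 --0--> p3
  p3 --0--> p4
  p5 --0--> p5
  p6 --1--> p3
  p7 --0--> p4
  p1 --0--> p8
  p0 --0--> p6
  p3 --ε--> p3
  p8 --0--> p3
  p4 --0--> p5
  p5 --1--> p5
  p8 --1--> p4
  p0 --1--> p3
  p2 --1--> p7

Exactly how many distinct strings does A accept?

The useful subgraph on states {p0, p3, p4, p6} is acyclic, so L(A) is finite; the longest accepting path visits 4 useful states, giving maximum string length 3.
Counting accepting paths from p0 by length: 1 of length 1, 2 of length 2, 1 of length 3. Total 4.

4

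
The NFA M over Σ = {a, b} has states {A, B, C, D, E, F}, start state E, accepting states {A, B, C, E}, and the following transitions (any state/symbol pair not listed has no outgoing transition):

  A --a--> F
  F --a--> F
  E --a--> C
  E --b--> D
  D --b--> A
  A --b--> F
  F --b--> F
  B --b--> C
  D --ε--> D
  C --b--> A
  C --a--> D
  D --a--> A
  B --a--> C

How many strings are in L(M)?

The useful subgraph on states {A, C, D, E} is acyclic, so L(M) is finite; the longest accepting path visits 4 useful states, giving maximum string length 3.
Counting accepting paths from E by length: 1 of length 0, 1 of length 1, 3 of length 2, 2 of length 3. Total 7.

7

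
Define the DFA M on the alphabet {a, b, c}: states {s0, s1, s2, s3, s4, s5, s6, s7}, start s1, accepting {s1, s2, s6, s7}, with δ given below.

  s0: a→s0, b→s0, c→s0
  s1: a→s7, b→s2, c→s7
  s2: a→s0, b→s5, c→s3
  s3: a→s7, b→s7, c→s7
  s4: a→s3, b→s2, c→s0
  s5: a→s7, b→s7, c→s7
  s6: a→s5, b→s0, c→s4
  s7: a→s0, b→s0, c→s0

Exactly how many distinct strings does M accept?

The useful subgraph on states {s1, s2, s3, s5, s7} is acyclic, so L(M) is finite; the longest accepting path visits 4 useful states, giving maximum string length 3.
Counting accepting paths from s1 by length: 1 of length 0, 3 of length 1, 6 of length 3. Total 10.

10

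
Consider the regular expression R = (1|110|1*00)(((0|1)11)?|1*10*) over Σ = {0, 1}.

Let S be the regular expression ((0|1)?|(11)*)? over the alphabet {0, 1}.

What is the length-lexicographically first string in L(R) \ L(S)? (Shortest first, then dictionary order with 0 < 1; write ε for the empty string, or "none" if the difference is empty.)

The string 00 is accepted by R but not by S.
No shorter string lies in the difference, and 00 is the lexicographically first length-2 string in L(R) \ L(S).

00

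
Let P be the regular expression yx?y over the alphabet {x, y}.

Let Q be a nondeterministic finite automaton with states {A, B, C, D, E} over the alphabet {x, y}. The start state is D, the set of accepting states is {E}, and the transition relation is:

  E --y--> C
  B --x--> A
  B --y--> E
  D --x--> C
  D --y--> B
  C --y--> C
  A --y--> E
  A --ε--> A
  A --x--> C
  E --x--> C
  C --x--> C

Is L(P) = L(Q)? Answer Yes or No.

Yes

Converting the expression P to a DFA (subset construction, then merging equivalent states) gives the minimal DFA with states {p0, p1, p2, p3, p4}, start state p0, accepting states {p4} and transitions p0: x→p1, y→p2; p1: x→p1, y→p1; p2: x→p3, y→p4; p3: x→p1, y→p4; p4: x→p1, y→p1.
Exploring the product automaton P × Q from the start pair (p0, D), following both machines on each input symbol, reaches 5 state pairs: (p0, D), (p1, C), (p2, B), (p3, A), (p4, E).
P accepts in {p4} and Q accepts in {E}. In every reachable pair the two components are either both accepting — (p4, E) — or both non-accepting, so no string is accepted by exactly one of the machines: L(P) \ L(Q) and L(Q) \ L(P) are both empty.
Hence every string is accepted by P iff it is accepted by Q, and the two languages coincide.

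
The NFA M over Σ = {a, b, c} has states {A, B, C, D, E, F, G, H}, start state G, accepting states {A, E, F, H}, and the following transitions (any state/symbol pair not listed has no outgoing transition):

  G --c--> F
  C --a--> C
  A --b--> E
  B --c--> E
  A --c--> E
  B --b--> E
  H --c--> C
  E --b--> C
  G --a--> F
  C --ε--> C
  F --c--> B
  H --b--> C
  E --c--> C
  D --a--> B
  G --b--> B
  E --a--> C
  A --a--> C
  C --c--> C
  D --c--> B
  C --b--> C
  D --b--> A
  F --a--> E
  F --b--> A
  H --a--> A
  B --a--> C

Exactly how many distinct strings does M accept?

The useful subgraph on states {A, B, E, F, G} is acyclic, so L(M) is finite; the longest accepting path visits 4 useful states, giving maximum string length 3.
Counting accepting paths from G by length: 2 of length 1, 6 of length 2, 8 of length 3. Total 16.

16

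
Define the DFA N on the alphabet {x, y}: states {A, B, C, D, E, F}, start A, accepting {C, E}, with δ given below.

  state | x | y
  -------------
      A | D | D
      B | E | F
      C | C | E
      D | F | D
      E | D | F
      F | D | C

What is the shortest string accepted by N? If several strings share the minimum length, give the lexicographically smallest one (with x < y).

xxy

A breadth-first search from A reaches an accepting state first via the path A → D → F → C on input xxy.
No string of length < 3 is accepted (BFS exhausts all shorter strings without reaching an accepting state), and xxy is the lexicographically least accepting string of length 3.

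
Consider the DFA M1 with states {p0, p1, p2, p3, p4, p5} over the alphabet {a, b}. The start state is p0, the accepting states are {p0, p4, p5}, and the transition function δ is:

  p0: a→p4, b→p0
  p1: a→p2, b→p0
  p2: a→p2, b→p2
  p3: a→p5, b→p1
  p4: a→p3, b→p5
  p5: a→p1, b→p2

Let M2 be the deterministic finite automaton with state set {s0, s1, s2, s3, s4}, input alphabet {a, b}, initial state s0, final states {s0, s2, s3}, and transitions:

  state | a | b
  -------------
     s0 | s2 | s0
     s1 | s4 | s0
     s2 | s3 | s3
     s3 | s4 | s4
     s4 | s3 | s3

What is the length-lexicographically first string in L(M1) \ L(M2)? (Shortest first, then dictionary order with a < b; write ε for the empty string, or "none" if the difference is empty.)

aaa

The string aaa is accepted by M1 but not by M2.
No shorter string lies in the difference, and aaa is the lexicographically first length-3 string in L(M1) \ L(M2).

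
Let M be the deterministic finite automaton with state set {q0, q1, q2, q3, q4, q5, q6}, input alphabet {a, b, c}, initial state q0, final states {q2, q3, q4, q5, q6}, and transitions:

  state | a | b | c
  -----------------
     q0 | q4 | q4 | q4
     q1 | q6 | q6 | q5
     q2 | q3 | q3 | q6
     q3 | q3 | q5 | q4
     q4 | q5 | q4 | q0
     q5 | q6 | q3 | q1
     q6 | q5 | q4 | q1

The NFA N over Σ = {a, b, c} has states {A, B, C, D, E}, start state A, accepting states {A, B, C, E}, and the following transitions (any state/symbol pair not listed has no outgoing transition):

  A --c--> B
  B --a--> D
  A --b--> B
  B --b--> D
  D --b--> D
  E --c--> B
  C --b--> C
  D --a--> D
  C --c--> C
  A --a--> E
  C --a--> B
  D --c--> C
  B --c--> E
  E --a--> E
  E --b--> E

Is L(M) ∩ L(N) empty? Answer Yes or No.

No

The string a is accepted by both M and N.
Hence L(M) ∩ L(N) ≠ ∅.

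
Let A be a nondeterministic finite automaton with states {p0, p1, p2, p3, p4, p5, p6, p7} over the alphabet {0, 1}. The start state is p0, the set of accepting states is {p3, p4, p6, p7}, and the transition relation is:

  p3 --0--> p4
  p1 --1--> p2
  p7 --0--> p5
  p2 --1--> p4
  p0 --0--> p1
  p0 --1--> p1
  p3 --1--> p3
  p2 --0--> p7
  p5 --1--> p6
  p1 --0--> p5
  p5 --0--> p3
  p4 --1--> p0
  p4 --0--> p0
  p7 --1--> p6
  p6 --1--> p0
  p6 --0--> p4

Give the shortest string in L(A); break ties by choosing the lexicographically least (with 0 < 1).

A breadth-first search from p0 reaches an accepting state first via the path p0 → p1 → p5 → p3 on input 000.
No string of length < 3 is accepted (BFS exhausts all shorter strings without reaching an accepting state), and 000 is the lexicographically least accepting string of length 3.

000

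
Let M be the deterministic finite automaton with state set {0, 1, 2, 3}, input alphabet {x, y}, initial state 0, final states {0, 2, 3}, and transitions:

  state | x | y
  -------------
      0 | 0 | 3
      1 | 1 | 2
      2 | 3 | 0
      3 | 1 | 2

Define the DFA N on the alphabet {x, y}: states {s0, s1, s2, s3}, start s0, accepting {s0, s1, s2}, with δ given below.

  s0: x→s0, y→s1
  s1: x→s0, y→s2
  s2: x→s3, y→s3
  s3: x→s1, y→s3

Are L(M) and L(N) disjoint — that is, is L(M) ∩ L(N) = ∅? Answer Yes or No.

No

The empty string ε is accepted by both M and N.
Hence L(M) ∩ L(N) ≠ ∅.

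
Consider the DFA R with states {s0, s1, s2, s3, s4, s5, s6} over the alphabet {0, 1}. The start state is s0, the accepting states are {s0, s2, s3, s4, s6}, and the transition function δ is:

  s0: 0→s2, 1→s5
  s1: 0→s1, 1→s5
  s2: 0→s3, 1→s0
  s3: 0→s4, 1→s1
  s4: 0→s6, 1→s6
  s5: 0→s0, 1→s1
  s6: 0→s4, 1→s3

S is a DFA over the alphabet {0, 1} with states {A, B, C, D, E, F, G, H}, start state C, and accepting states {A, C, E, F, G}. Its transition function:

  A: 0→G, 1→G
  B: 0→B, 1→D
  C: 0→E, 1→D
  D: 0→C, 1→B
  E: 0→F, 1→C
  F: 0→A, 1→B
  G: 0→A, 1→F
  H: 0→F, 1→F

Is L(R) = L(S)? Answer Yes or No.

Yes

Exploring the product automaton R × S from the start pair (s0, C), following both machines on each input symbol, reaches 7 state pairs: (s0, C), (s2, E), (s5, D), (s3, F), (s1, B), (s4, A), (s6, G).
R accepts in {s0, s2, s3, s4, s6} and S accepts in {A, C, E, F, G}. In every reachable pair the two components are either both accepting — (s0, C), (s2, E), (s3, F), (s4, A), (s6, G) — or both non-accepting, so no string is accepted by exactly one of the machines: L(R) \ L(S) and L(S) \ L(R) are both empty.
Hence every string is accepted by R iff it is accepted by S, and the two languages coincide.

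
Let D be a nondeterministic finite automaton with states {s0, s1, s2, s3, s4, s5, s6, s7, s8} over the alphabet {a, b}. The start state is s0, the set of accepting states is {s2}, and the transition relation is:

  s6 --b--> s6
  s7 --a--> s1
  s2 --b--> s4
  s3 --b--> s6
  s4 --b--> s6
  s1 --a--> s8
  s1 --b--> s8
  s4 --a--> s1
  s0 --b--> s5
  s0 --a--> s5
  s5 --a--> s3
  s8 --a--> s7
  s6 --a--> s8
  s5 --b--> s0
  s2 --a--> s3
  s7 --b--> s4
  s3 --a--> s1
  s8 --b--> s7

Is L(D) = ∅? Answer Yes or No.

The states reachable from the start state are {s0, s1, s3, s4, s5, s6, s7, s8}.
None of the accepting states {s2} is reachable, so no string is accepted and L(D) = ∅.

Yes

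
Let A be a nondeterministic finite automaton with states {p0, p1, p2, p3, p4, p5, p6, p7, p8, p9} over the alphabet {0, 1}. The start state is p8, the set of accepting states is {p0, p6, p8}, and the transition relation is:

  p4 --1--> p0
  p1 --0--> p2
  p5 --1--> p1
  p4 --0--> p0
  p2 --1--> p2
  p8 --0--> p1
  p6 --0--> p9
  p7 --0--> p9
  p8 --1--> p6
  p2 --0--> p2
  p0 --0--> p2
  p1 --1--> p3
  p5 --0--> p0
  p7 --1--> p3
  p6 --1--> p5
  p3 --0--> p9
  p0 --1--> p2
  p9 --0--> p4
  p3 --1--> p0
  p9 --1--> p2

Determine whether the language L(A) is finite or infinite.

finite

The useful states (reachable from p8 and able to reach an accepting state) are {p0, p1, p3, p4, p5, p6, p8, p9}.
Restricted to these states the transition graph has no cycle, so every accepting path has bounded length and L is finite.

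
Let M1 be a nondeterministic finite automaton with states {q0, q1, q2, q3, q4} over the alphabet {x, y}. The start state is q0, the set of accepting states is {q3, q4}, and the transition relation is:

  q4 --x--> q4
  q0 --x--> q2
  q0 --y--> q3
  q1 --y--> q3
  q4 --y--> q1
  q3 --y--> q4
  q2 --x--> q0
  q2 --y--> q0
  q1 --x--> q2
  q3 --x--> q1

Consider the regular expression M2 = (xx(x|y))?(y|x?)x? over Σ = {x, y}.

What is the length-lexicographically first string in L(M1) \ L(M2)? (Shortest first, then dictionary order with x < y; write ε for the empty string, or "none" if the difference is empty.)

The string yy is accepted by M1 but not by M2.
No shorter string lies in the difference, and yy is the lexicographically first length-2 string in L(M1) \ L(M2).

yy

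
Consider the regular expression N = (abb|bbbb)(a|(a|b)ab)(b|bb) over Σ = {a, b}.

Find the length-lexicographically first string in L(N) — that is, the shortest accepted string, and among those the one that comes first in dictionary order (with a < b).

By inspection of the expression, no string of length less than 5 matches, and abbab is the lexicographically first match of length 5.

abbab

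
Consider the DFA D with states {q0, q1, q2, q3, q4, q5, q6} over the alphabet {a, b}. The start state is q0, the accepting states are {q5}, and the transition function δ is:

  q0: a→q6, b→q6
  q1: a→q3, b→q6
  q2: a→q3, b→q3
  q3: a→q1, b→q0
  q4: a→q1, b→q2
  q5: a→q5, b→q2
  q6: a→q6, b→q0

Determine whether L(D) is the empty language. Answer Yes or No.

Yes

The states reachable from the start state are {q0, q6}.
None of the accepting states {q5} is reachable, so no string is accepted and L(D) = ∅.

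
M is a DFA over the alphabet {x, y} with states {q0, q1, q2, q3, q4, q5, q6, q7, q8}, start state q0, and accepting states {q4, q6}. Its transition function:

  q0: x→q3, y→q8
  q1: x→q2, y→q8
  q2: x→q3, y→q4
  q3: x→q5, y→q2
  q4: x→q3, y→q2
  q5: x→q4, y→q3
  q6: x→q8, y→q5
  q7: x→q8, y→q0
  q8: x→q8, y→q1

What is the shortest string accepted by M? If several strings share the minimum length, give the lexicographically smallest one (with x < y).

A breadth-first search from q0 reaches an accepting state first via the path q0 → q3 → q5 → q4 on input xxx.
No string of length < 3 is accepted (BFS exhausts all shorter strings without reaching an accepting state), and xxx is the lexicographically least accepting string of length 3.

xxx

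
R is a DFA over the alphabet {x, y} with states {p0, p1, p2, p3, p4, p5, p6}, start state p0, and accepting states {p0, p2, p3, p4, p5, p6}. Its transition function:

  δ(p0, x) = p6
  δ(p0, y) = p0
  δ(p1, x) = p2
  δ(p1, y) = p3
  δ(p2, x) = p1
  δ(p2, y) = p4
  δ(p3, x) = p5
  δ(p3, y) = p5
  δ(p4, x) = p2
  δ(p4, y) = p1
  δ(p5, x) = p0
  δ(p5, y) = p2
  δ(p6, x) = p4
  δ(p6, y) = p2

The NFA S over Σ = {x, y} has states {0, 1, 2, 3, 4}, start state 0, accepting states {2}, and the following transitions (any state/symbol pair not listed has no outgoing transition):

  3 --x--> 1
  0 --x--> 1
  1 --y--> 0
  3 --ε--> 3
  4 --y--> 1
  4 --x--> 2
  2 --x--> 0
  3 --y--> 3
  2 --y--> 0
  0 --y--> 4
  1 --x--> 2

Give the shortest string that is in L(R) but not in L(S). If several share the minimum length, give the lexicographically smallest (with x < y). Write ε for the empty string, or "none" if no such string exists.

ε

The empty string ε is accepted by R but not by S.
Since ε is the unique shortest string, it is the required witness.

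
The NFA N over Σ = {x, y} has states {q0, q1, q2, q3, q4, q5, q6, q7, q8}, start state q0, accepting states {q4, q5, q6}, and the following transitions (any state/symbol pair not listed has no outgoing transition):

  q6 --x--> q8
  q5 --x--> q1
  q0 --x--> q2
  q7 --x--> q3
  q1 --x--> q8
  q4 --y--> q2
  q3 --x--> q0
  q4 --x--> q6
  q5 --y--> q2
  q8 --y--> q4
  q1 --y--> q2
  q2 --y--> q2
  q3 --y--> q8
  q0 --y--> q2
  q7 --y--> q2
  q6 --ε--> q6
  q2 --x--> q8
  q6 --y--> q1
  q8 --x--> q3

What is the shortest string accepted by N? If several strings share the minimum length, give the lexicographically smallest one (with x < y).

A breadth-first search from q0 reaches an accepting state first via the path q0 → q2 → q8 → q4 on input xxy.
No string of length < 3 is accepted (BFS exhausts all shorter strings without reaching an accepting state), and xxy is the lexicographically least accepting string of length 3.

xxy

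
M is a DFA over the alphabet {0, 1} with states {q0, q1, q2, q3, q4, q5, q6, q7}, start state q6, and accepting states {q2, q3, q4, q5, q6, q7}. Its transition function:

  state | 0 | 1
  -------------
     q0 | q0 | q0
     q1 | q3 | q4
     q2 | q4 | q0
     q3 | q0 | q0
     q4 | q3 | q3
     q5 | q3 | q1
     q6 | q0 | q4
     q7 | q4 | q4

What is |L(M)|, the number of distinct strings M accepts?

The useful subgraph on states {q3, q4, q6} is acyclic, so L(M) is finite; the longest accepting path visits 3 useful states, giving maximum string length 2.
Counting accepting paths from q6 by length: 1 of length 0, 1 of length 1, 2 of length 2. Total 4.

4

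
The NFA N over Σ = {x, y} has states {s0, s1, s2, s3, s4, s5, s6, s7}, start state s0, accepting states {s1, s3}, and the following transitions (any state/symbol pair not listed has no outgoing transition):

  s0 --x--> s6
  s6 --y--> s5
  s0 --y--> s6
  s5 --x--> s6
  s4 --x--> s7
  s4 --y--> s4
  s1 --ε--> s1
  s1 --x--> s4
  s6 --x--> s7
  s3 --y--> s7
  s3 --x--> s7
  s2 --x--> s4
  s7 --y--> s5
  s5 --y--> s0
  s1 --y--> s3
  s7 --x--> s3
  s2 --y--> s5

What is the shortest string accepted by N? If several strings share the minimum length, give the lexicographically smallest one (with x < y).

xxx

A breadth-first search from s0 reaches an accepting state first via the path s0 → s6 → s7 → s3 on input xxx.
No string of length < 3 is accepted (BFS exhausts all shorter strings without reaching an accepting state), and xxx is the lexicographically least accepting string of length 3.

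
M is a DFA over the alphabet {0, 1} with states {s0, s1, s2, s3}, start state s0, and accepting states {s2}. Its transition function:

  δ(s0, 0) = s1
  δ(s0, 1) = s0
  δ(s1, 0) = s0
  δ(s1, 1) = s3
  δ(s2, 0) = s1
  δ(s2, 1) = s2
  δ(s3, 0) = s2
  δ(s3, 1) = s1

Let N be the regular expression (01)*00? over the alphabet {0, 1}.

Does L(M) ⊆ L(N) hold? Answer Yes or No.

The string 0101 is in L(M) but not in L(N).
So L(M) ⊄ L(N).

No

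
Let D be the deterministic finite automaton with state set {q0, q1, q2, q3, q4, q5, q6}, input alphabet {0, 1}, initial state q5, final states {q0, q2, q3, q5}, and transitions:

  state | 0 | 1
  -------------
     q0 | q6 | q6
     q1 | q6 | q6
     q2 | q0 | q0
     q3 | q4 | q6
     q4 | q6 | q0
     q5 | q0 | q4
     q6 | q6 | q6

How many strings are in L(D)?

The useful subgraph on states {q0, q4, q5} is acyclic, so L(D) is finite; the longest accepting path visits 3 useful states, giving maximum string length 2.
Counting accepting paths from q5 by length: 1 of length 0, 1 of length 1, 1 of length 2. Total 3.

3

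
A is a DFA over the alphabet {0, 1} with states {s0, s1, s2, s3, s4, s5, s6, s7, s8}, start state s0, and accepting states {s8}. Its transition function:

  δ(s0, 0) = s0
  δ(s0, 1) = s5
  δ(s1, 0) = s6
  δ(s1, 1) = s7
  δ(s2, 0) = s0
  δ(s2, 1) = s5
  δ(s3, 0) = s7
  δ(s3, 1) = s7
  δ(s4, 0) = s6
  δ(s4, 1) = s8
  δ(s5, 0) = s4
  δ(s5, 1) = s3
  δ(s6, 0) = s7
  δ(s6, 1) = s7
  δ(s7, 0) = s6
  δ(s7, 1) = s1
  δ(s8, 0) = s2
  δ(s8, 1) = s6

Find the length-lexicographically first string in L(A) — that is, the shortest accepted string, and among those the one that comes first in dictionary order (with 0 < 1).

101

A breadth-first search from s0 reaches an accepting state first via the path s0 → s5 → s4 → s8 on input 101.
No string of length < 3 is accepted (BFS exhausts all shorter strings without reaching an accepting state), and 101 is the lexicographically least accepting string of length 3.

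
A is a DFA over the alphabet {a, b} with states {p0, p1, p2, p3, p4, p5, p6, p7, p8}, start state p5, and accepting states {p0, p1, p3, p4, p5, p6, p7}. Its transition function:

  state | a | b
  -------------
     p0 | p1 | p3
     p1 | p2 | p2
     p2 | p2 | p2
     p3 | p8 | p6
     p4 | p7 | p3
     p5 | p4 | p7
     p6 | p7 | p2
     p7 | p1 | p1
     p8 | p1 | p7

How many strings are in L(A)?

17

The useful subgraph on states {p1, p3, p4, p5, p6, p7, p8} is acyclic, so L(A) is finite; the longest accepting path visits 6 useful states, giving maximum string length 5.
Counting accepting paths from p5 by length: 1 of length 0, 2 of length 1, 4 of length 2, 3 of length 3, 3 of length 4, 4 of length 5. Total 17.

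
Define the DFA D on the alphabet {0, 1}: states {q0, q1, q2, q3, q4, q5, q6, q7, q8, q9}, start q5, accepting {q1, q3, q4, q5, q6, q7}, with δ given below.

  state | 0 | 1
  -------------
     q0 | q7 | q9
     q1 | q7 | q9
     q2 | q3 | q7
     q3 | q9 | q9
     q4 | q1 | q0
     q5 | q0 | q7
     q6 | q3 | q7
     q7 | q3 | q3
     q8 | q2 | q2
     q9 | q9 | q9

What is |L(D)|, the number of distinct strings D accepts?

7

The useful subgraph on states {q0, q3, q5, q7} is acyclic, so L(D) is finite; the longest accepting path visits 4 useful states, giving maximum string length 3.
Counting accepting paths from q5 by length: 1 of length 0, 1 of length 1, 3 of length 2, 2 of length 3. Total 7.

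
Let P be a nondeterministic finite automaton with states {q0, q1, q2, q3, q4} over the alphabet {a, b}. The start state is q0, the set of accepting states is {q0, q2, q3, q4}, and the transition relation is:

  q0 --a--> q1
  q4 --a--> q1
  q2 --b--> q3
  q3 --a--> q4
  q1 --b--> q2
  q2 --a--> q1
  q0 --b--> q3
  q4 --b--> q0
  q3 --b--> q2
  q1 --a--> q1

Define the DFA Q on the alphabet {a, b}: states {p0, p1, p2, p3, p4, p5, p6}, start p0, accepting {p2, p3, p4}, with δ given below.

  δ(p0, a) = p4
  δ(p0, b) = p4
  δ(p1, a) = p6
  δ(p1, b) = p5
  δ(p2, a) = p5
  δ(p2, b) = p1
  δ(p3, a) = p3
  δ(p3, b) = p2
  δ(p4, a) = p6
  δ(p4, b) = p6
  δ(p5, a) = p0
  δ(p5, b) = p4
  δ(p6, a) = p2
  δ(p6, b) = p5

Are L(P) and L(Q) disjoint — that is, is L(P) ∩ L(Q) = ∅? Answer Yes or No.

No

The string b is accepted by both P and Q.
Hence L(P) ∩ L(Q) ≠ ∅.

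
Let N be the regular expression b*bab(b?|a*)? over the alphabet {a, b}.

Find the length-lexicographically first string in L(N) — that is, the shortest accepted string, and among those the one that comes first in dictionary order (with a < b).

bab

By inspection of the expression, no string of length less than 3 matches, and bab is the lexicographically first match of length 3.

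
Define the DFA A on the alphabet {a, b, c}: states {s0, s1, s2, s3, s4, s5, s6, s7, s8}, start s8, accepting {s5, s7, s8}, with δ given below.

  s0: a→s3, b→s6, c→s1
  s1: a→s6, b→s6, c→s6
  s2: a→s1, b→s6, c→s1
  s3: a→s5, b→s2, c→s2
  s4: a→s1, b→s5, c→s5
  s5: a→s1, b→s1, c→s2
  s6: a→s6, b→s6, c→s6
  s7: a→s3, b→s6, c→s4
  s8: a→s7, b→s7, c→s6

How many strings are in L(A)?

The useful subgraph on states {s3, s4, s5, s7, s8} is acyclic, so L(A) is finite; the longest accepting path visits 4 useful states, giving maximum string length 3.
Counting accepting paths from s8 by length: 1 of length 0, 2 of length 1, 6 of length 3. Total 9.

9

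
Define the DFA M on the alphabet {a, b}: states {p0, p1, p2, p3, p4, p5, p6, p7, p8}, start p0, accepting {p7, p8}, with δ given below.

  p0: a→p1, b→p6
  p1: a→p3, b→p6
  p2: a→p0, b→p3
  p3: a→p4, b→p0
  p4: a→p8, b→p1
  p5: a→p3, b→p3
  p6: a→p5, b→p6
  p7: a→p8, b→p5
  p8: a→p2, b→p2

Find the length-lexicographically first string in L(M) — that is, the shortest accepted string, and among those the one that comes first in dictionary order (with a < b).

A breadth-first search from p0 reaches an accepting state first via the path p0 → p1 → p3 → p4 → p8 on input aaaa.
No string of length < 4 is accepted (BFS exhausts all shorter strings without reaching an accepting state), and aaaa is the lexicographically least accepting string of length 4.

aaaa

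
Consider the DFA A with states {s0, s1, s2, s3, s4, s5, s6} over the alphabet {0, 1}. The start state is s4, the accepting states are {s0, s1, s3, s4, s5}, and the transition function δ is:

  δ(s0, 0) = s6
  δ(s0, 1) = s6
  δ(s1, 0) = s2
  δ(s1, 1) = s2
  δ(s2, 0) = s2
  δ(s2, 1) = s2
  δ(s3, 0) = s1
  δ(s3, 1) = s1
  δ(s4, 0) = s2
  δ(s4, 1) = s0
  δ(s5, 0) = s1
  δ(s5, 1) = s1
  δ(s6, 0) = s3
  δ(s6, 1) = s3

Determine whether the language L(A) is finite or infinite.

The useful states (reachable from s4 and able to reach an accepting state) are {s0, s1, s3, s4, s6}.
Restricted to these states the transition graph has no cycle, so every accepting path has bounded length and L is finite.

finite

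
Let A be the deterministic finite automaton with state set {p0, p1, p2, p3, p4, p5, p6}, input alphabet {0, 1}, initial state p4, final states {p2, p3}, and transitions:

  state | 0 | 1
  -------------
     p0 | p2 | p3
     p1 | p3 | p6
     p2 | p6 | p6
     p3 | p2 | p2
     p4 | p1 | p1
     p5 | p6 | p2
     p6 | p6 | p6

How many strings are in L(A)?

6

The useful subgraph on states {p1, p2, p3, p4} is acyclic, so L(A) is finite; the longest accepting path visits 4 useful states, giving maximum string length 3.
Counting accepting paths from p4 by length: 2 of length 2, 4 of length 3. Total 6.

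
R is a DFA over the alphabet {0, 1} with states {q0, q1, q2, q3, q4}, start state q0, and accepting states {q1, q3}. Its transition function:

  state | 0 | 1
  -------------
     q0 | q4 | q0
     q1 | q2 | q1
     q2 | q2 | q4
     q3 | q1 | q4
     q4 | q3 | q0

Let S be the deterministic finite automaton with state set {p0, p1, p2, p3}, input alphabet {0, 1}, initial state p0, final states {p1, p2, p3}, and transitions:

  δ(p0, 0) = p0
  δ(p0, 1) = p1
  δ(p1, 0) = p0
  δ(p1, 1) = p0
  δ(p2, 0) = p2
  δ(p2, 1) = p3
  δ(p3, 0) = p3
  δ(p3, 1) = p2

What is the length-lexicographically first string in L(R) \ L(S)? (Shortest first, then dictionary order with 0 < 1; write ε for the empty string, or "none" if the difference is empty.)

The string 00 is accepted by R but not by S.
No shorter string lies in the difference, and 00 is the lexicographically first length-2 string in L(R) \ L(S).

00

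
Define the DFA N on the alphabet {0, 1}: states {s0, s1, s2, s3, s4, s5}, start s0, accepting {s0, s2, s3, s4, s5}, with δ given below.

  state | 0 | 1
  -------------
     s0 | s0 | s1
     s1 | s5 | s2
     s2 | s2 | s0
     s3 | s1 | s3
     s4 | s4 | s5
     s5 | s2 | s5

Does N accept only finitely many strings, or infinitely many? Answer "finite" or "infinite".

infinite

State s0 is reachable from the start and can reach an accepting state, and it lies on the cycle s0 → s0.
Traversing that cycle any number of times yields accepted strings of unbounded length, so the language is infinite.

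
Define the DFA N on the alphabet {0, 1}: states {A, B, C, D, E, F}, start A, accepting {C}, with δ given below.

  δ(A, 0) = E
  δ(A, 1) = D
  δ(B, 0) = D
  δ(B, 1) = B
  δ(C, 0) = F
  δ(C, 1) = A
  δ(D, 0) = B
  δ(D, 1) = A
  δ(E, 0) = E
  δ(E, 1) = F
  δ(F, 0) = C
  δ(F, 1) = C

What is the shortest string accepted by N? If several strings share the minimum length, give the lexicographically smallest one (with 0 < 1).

A breadth-first search from A reaches an accepting state first via the path A → E → F → C on input 010.
No string of length < 3 is accepted (BFS exhausts all shorter strings without reaching an accepting state), and 010 is the lexicographically least accepting string of length 3.

010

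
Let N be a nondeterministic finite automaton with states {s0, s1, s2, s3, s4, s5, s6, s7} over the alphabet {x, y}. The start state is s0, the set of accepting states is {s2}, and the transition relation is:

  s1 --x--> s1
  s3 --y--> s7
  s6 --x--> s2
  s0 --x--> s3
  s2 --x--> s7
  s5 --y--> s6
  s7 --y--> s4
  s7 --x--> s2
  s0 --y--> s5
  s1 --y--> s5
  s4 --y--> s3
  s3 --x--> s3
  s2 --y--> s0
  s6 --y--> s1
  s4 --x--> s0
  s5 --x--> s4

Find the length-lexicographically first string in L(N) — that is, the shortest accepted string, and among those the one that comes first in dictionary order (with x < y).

A breadth-first search from s0 reaches an accepting state first via the path s0 → s3 → s7 → s2 on input xyx.
No string of length < 3 is accepted (BFS exhausts all shorter strings without reaching an accepting state), and xyx is the lexicographically least accepting string of length 3.

xyx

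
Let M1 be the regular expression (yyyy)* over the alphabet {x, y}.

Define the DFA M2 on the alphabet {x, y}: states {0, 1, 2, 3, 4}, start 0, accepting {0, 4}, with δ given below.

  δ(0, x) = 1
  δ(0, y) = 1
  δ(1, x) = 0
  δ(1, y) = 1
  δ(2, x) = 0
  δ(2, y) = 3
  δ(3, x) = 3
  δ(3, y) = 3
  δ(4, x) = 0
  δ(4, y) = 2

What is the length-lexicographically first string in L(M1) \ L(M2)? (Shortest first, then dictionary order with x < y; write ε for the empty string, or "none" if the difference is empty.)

yyyy

The string yyyy is accepted by M1 but not by M2.
No shorter string lies in the difference, and yyyy is the lexicographically first length-4 string in L(M1) \ L(M2).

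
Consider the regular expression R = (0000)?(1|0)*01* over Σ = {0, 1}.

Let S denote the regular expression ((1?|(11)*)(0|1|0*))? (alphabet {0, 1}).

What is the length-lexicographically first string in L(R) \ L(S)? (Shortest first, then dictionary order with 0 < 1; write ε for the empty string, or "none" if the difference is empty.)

The string 01 is accepted by R but not by S.
No shorter string lies in the difference, and 01 is the lexicographically first length-2 string in L(R) \ L(S).

01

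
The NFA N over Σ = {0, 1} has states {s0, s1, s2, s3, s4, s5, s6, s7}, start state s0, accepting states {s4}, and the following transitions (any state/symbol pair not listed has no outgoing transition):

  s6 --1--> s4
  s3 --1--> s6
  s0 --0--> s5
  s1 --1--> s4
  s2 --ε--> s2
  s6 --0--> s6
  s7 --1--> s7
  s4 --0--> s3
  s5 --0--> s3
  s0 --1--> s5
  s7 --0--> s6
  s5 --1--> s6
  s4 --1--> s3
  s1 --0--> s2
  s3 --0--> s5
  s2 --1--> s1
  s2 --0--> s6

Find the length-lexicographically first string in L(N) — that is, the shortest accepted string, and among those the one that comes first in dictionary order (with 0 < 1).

011

A breadth-first search from s0 reaches an accepting state first via the path s0 → s5 → s6 → s4 on input 011.
No string of length < 3 is accepted (BFS exhausts all shorter strings without reaching an accepting state), and 011 is the lexicographically least accepting string of length 3.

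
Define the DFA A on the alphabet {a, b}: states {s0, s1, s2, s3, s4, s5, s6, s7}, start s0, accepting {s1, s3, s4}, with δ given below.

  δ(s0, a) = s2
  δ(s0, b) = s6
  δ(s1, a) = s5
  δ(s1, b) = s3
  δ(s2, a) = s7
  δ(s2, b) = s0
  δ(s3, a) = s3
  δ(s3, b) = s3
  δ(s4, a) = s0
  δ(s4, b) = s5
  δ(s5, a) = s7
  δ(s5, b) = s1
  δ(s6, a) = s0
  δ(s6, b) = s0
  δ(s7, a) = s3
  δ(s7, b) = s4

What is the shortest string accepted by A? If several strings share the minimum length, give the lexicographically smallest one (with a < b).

A breadth-first search from s0 reaches an accepting state first via the path s0 → s2 → s7 → s3 on input aaa.
No string of length < 3 is accepted (BFS exhausts all shorter strings without reaching an accepting state), and aaa is the lexicographically least accepting string of length 3.

aaa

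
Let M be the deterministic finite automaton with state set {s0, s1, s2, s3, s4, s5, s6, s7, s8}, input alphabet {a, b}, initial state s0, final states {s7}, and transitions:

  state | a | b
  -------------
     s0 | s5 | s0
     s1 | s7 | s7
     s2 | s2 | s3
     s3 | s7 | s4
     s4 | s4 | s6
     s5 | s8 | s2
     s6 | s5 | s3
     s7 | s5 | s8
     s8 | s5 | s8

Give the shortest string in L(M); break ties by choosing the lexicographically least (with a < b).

abba

A breadth-first search from s0 reaches an accepting state first via the path s0 → s5 → s2 → s3 → s7 on input abba.
No string of length < 4 is accepted (BFS exhausts all shorter strings without reaching an accepting state), and abba is the lexicographically least accepting string of length 4.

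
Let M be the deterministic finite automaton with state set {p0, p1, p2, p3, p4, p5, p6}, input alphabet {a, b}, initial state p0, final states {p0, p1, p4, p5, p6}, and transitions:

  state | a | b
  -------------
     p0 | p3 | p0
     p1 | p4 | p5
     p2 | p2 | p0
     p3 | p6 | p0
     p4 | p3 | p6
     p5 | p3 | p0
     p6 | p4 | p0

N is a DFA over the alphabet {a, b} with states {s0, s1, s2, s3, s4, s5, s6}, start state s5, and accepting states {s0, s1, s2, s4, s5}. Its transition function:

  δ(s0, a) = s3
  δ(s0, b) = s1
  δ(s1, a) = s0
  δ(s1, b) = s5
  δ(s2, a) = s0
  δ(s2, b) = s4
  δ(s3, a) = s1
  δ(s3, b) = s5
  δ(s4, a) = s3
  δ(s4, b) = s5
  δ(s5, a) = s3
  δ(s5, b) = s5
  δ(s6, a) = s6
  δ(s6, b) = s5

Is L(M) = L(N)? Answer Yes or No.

Exploring the product automaton M × N from the start pair (p0, s5), following both machines on each input symbol, reaches 4 state pairs: (p0, s5), (p3, s3), (p6, s1), (p4, s0).
M accepts in {p0, p1, p4, p5, p6} and N accepts in {s0, s1, s2, s4, s5}. In every reachable pair the two components are either both accepting — (p0, s5), (p6, s1), (p4, s0) — or both non-accepting, so no string is accepted by exactly one of the machines: L(M) \ L(N) and L(N) \ L(M) are both empty.
Hence every string is accepted by M iff it is accepted by N, and the two languages coincide.

Yes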